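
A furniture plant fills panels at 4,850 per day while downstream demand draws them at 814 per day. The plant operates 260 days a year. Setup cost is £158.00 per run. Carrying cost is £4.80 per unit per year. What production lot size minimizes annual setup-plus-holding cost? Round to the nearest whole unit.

Annual demand D = 814 × 260 = 211,640.
Production build-up factor (1 − d/p) = 1 − 814/4,850 = 0.8322.
Q* = √(2DS / (H(1 − d/p))) = √(2 × 211,640 × 158 / (4.8 × 0.8322)).
= √(66,878,240 / 3.9944) ≈ 4091.825.

Q* ≈ 4,092 panels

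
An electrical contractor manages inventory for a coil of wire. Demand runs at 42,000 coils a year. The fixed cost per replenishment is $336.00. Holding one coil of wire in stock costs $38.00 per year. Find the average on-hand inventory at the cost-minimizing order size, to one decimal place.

Average inventory ≈ 430.9 coils

Q* = √(2DS/H) = √(2 × 42,000 × 336 / 38) ≈ 861.82.
Average inventory = Q*/2 ≈ 861.82 / 2 = 430.911.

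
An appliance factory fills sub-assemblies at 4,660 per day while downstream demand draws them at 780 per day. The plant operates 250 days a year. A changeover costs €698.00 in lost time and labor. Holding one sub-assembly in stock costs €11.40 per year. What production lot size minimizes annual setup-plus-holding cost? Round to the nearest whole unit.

Annual demand D = 780 × 250 = 195,000.
Production build-up factor (1 − d/p) = 1 − 780/4,660 = 0.8326.
Q* = √(2DS / (H(1 − d/p))) = √(2 × 195,000 × 698 / (11.4 × 0.8326)).
= √(272,220,000 / 9.4918) ≈ 5355.311.

Q* ≈ 5,355 sub-assemblies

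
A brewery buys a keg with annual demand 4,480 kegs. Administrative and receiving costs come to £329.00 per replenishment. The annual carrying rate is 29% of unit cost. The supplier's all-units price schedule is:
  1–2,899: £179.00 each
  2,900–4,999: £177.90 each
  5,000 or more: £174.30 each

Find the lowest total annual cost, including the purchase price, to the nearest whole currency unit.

TC* ≈ £814,290

Holding cost per unit per year at price C is H = 0.29·C.
For each price level, check whether its EOQ is feasible; otherwise the best quantity at that price is the breakpoint.
EOQ at £179.00 = 238.3 (feasible in tier 1): TC = 4,480×£179.00 + (4,480/238.3)×329 + (238.3/2)×0.29×£179.00 = £814,290.22.
EOQ at £177.90 = 239.0 < 2900, so use break Q=2900: TC = 4,480×£177.90 + (4,480/2900.0)×329 + (2900.0/2)×0.29×£177.90 = £872,307.20.
EOQ at £174.30 = 241.5 < 5000, so use break Q=5000: TC = 4,480×£174.30 + (4,480/5000.0)×329 + (5000.0/2)×0.29×£174.30 = £907,526.28.
Lowest total cost among the candidates is at Q = 238.3.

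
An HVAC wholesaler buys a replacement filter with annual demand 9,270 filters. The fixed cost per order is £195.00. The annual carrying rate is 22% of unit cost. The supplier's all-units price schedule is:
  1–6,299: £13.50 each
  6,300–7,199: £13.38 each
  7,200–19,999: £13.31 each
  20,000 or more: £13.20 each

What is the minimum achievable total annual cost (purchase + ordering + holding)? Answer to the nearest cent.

TC* ≈ £128,421.80

Holding cost per unit per year at price C is H = 0.22·C.
Evaluate total cost at each tier's feasible EOQ or, if the EOQ is below the tier, at the tier's minimum quantity.
EOQ at £13.50 = 1103.3 (feasible in tier 1): TC = 9,270×£13.50 + (9,270/1103.3)×195 + (1103.3/2)×0.22×£13.50 = £128,421.80.
EOQ at £13.38 = 1108.2 < 6300, so use break Q=6300: TC = 9,270×£13.38 + (9,270/6300.0)×195 + (6300.0/2)×0.22×£13.38 = £133,591.87.
EOQ at £13.31 = 1111.1 < 7200, so use break Q=7200: TC = 9,270×£13.31 + (9,270/7200.0)×195 + (7200.0/2)×0.22×£13.31 = £134,176.28.
EOQ at £13.20 = 1115.8 < 20000, so use break Q=20000: TC = 9,270×£13.20 + (9,270/20000.0)×195 + (20000.0/2)×0.22×£13.20 = £151,494.38.
Lowest total cost among the candidates is at Q = 1103.3.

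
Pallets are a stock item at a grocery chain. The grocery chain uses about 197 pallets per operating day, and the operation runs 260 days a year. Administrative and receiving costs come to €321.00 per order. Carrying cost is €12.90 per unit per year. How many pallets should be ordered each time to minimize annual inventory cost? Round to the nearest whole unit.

Annual demand D = 197 × 260 = 51,220.
EOQ = √(2DS / H) = √(2 × 51,220 × 321 / 12.9).
= √(32,883,240 / 12.9) = √2,549,088.3721 ≈ 1596.586.

Q* ≈ 1,597 pallets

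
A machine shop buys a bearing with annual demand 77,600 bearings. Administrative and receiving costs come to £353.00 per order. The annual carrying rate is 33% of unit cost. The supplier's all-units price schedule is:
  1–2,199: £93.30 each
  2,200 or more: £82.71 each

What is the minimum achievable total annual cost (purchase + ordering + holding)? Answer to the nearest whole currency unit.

TC* ≈ £6,460,771

Holding cost per unit per year at price C is H = 0.33·C.
For each price level, check whether its EOQ is feasible; otherwise the best quantity at that price is the breakpoint.
EOQ at £93.30 = 1333.9 (feasible in tier 1): TC = 77,600×£93.30 + (77,600/1333.9)×353 + (1333.9/2)×0.33×£93.30 = £7,281,150.60.
EOQ at £82.71 = 1416.8 < 2200, so use break Q=2200: TC = 77,600×£82.71 + (77,600/2200.0)×353 + (2200.0/2)×0.33×£82.71 = £6,460,771.00.
Lowest total cost among the candidates is at Q = 2200.0.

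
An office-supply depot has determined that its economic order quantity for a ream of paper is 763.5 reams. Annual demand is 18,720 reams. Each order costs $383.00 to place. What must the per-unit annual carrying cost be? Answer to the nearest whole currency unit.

Invert the EOQ relation Q*² = 2DS/H.
From Q* = √(2DS/H): H = 2DS / Q*² = 2 × 18,720 × 383 / 763.5² = 24.5989.

H ≈ $25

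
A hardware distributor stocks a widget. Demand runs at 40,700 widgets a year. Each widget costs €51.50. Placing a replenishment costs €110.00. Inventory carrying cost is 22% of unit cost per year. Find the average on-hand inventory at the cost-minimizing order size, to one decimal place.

Average inventory ≈ 444.5 widgets

Holding cost H = 0.22 × €51.50 = €11.3300 per unit per year.
The optimal lot size = √(2DS/H) = √(2 × 40,700 × 110 / 11.33) ≈ 888.98.
Average inventory = Q*/2 ≈ 888.98 / 2 = 444.492.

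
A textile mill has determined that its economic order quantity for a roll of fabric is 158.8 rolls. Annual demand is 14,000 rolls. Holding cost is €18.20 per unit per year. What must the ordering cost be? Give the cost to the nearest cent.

S ≈ €16.39

Invert the EOQ relation Q*² = 2DS/H.
From Q* = √(2DS/H): S = Q*²H / (2D) = 158.8² × 18.2 / (2 × 14,000) = 16.3913.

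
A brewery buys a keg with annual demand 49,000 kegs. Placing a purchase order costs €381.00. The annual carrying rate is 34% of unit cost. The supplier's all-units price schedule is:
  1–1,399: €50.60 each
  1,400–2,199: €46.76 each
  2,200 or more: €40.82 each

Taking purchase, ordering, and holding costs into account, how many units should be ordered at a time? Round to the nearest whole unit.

Holding cost per unit per year at price C is H = 0.34·C.
Candidates are each tier's EOQ (if it falls in that tier) and each price-break quantity.
Tier 1 (€50.60): EOQ = 1473.2 exceeds tier's upper bound 1399, so this tier is dominated.
EOQ at €46.76 = 1532.5 (feasible in tier 2): TC = 49,000×€46.76 + (49,000/1532.5)×381 + (1532.5/2)×0.34×€46.76 = €2,315,604.20.
EOQ at €40.82 = 1640.2 < 2200, so use break Q=2200: TC = 49,000×€40.82 + (49,000/2200.0)×381 + (2200.0/2)×0.34×€40.82 = €2,023,932.59.
Lowest total cost is €2,023,932.59 at Q = 2200.0.

Q* ≈ 2,200 kegs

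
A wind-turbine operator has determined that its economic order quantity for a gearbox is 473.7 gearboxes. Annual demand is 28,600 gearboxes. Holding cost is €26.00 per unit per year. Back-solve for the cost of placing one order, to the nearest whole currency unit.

S ≈ €102

The basic EOQ model gives Q* = √(2DS/H); rearrange for the unknown.
From Q* = √(2DS/H): S = Q*²H / (2D) = 473.7² × 26 / (2 × 28,600) = 101.9962.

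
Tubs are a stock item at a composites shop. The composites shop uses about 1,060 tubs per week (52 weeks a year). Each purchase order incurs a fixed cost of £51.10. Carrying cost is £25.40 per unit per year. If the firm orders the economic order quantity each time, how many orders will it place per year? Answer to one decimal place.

Annual demand D = 1,060 × 52 = 55,120.
Q* = √(2DS/H) = √(2 × 55,120 × 51.1 / 25.4) ≈ 470.94.
Orders per year = D / Q* = 55,120 / 470.94 ≈ 117.043.

N ≈ 117.0 orders per year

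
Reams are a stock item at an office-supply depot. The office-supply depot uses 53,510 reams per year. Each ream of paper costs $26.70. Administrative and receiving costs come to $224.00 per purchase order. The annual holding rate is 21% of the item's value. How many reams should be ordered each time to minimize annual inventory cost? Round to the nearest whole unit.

Q* ≈ 2,068 reams

Holding cost H = 0.21 × $26.70 = $5.6070 per unit per year.
EOQ = √(2DS / H) = √(2 × 53,510 × 224 / 5.607).
= √(23,972,480 / 5.607) = √4,275,455.6804 ≈ 2067.718.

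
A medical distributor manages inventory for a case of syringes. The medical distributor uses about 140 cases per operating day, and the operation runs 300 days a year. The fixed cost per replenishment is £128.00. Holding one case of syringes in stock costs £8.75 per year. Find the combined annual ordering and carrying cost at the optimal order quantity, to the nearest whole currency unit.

Annual demand D = 140 × 300 = 42,000.
Q* = √(2DS/H) = √(2 × 42,000 × 128 / 8.75) ≈ 1108.51.
At Q*, ordering cost (D/Q*)S equals holding cost (Q*/2)H, each = √(DSH/2).
Minimum total = √(2DSH) = √(2 × 42,000 × 128 × 8.75) ≈ 9699.485.

TC* ≈ £9,699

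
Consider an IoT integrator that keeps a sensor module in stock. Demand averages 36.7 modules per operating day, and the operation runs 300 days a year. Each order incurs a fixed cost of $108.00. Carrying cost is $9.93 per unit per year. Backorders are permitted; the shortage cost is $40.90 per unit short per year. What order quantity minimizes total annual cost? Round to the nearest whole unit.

Q* ≈ 546 modules

Annual demand D = 36.7 × 300 = 11,010.
With planned backorders, Q* = √(2DS/H) · √((H+B)/B).
√(2DS/H) = √(2 × 11,010 × 108 / 9.93) = 489.380.
√((H+B)/B) = √((9.93+40.9)/40.9) = 1.1148.
Q* ≈ 545.562.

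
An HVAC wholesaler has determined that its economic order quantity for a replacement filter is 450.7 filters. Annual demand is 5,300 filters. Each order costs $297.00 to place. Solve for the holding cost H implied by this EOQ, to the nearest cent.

Squaring Q* = √(2DS/H) gives Q*² = 2DS/H.
From Q* = √(2DS/H): H = 2DS / Q*² = 2 × 5,300 × 297 / 450.7² = 15.4984.

H ≈ $15.50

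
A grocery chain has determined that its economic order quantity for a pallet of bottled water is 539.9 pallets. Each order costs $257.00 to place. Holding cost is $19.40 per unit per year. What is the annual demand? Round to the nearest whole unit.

The basic EOQ model gives Q* = √(2DS/H); rearrange for the unknown.
From Q* = √(2DS/H): D = Q*²H / (2S) = 539.9² × 19.4 / (2 × 257) = 11001.839.

D ≈ 11,002 pallets per year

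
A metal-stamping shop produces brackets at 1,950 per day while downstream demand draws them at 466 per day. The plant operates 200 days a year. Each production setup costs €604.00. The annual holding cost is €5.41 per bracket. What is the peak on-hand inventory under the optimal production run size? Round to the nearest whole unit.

I_max ≈ 3,980 brackets

Annual demand D = 466 × 200 = 93,200.
Production build-up factor (1 − d/p) = 1 − 466/1,950 = 0.7610.
Q* = √(2DS / (H(1 − d/p))) = √(2 × 93,200 × 604 / (5.41 × 0.7610)).
= √(112,585,600 / 4.1171) ≈ 5229.295.
Maximum inventory = Q*(1 − d/p) = 5229.295 × 0.7610 ≈ 3979.628.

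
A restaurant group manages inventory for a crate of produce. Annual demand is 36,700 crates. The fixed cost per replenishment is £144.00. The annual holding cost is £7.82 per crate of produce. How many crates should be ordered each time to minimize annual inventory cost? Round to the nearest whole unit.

EOQ = √(2DS / H) = √(2 × 36,700 × 144 / 7.82).
= √(10,569,600 / 7.82) = √1,351,611.2532 ≈ 1162.588.

Q* ≈ 1,163 crates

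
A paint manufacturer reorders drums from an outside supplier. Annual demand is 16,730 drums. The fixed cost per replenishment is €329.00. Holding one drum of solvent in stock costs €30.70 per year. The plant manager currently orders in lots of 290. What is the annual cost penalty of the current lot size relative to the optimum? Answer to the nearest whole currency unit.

EOQ = √(2DS/H) = √(2 × 16,730 × 329 / 30.7) ≈ 598.81.
Cost at Q* = (D/Q*)S + (Q*/2)H = √(2DSH) ≈ €18,383.58.
Cost at Q = 290: (16,730/290)×329 + (290/2)×30.7 = €18,979.90 + €4,451.50 = €23,431.40.
Excess = €23,431.40 − €18,383.58 = €5,047.82.

Extra cost ≈ €5,048 per year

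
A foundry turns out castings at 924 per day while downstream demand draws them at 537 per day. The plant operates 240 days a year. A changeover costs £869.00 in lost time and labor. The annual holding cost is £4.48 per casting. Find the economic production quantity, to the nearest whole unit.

Annual demand D = 537 × 240 = 128,880.
Production build-up factor (1 − d/p) = 1 − 537/924 = 0.4188.
Q* = √(2DS / (H(1 − d/p))) = √(2 × 128,880 × 869 / (4.48 × 0.4188)).
= √(223,993,440 / 1.8764) ≈ 10925.948.

Q* ≈ 10,926 castings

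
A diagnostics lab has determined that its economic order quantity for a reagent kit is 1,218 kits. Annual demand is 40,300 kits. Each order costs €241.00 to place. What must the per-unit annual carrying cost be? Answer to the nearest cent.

H ≈ €13.09

Invert the EOQ relation Q*² = 2DS/H.
From Q* = √(2DS/H): H = 2DS / Q*² = 2 × 40,300 × 241 / 1,218² = 13.0936.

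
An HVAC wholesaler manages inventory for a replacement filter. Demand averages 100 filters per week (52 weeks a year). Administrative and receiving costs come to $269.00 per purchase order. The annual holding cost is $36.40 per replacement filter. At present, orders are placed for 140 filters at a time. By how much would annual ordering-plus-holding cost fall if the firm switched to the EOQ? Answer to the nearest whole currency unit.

Extra cost ≈ $2,448 per year

Annual demand D = 100 × 52 = 5,200.
EOQ = √(2DS/H) = √(2 × 5,200 × 269 / 36.4) ≈ 277.23.
Cost at Q* = (D/Q*)S + (Q*/2)H = √(2DSH) ≈ $10,091.22.
Cost at Q = 140: (5,200/140)×269 + (140/2)×36.4 = $9,991.43 + $2,548.00 = $12,539.43.
Excess = $12,539.43 − $10,091.22 = $2,448.21.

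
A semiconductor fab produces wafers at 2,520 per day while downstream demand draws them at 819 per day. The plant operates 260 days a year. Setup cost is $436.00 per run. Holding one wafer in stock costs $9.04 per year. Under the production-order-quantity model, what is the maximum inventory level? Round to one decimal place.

Annual demand D = 819 × 260 = 212,940.
Production build-up factor (1 − d/p) = 1 − 819/2,520 = 0.6750.
Q* = √(2DS / (H(1 − d/p))) = √(2 × 212,940 × 436 / (9.04 × 0.6750)).
= √(185,683,680 / 6.102) ≈ 5516.337.
Maximum inventory = Q*(1 − d/p) = 5516.337 × 0.6750 ≈ 3723.527.

I_max ≈ 3,723.5 wafers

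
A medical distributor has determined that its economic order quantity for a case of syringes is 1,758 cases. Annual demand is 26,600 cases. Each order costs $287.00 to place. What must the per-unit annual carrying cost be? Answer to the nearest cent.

H ≈ $4.94

Invert the EOQ relation Q*² = 2DS/H.
From Q* = √(2DS/H): H = 2DS / Q*² = 2 × 26,600 × 287 / 1,758² = 4.9403.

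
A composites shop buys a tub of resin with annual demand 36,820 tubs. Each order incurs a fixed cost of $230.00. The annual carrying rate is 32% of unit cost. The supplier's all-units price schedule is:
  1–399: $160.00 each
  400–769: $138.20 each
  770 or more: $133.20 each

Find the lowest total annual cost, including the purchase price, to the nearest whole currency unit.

Holding cost per unit per year at price C is H = 0.32·C.
Evaluate total cost at each tier's feasible EOQ or, if the EOQ is below the tier, at the tier's minimum quantity.
Tier 1 ($160.00): EOQ = 575.2 exceeds tier's upper bound 399, so this tier is dominated.
EOQ at $138.20 = 618.9 (feasible in tier 2): TC = 36,820×$138.20 + (36,820/618.9)×230 + (618.9/2)×0.32×$138.20 = $5,115,892.43.
EOQ at $133.20 = 630.4 < 770, so use break Q=770: TC = 36,820×$133.20 + (36,820/770.0)×230 + (770.0/2)×0.32×$133.20 = $4,931,832.42.
Lowest total cost among the candidates is at Q = 770.0.

TC* ≈ $4,931,832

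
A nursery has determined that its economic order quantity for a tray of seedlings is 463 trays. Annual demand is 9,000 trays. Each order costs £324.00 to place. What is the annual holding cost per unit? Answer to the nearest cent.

The basic EOQ model gives Q* = √(2DS/H); rearrange for the unknown.
From Q* = √(2DS/H): H = 2DS / Q*² = 2 × 9,000 × 324 / 463² = 27.2054.

H ≈ £27.21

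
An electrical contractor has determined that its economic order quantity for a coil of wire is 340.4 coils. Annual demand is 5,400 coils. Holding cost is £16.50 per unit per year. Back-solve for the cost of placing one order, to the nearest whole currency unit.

The basic EOQ model gives Q* = √(2DS/H); rearrange for the unknown.
From Q* = √(2DS/H): S = Q*²H / (2D) = 340.4² × 16.5 / (2 × 5,400) = 177.0269.

S ≈ £177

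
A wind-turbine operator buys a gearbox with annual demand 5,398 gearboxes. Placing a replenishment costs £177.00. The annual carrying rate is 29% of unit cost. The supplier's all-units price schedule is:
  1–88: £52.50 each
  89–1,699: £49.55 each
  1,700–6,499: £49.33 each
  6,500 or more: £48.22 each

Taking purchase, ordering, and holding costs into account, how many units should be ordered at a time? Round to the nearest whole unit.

Q* ≈ 365 gearboxes

Holding cost per unit per year at price C is H = 0.29·C.
Candidates are each tier's EOQ (if it falls in that tier) and each price-break quantity.
Tier 1 (£52.50): EOQ = 354.3 exceeds tier's upper bound 88, so this tier is dominated.
EOQ at £49.55 = 364.7 (feasible in tier 2): TC = 5,398×£49.55 + (5,398/364.7)×177 + (364.7/2)×0.29×£49.55 = £272,710.99.
EOQ at £49.33 = 365.5 < 1700, so use break Q=1700: TC = 5,398×£49.33 + (5,398/1700.0)×177 + (1700.0/2)×0.29×£49.33 = £279,005.21.
EOQ at £48.22 = 369.7 < 6500, so use break Q=6500: TC = 5,398×£48.22 + (5,398/6500.0)×177 + (6500.0/2)×0.29×£48.22 = £305,885.90.
Lowest total cost is £272,710.99 at Q = 364.7.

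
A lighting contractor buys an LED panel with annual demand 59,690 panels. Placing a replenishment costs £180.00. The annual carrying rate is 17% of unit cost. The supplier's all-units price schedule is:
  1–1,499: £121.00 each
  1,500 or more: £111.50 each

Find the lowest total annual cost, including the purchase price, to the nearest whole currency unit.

Holding cost per unit per year at price C is H = 0.17·C.
Evaluate total cost at each tier's feasible EOQ or, if the EOQ is below the tier, at the tier's minimum quantity.
EOQ at £121.00 = 1022.1 (feasible in tier 1): TC = 59,690×£121.00 + (59,690/1022.1)×180 + (1022.1/2)×0.17×£121.00 = £7,243,514.19.
EOQ at £111.50 = 1064.7 < 1500, so use break Q=1500: TC = 59,690×£111.50 + (59,690/1500.0)×180 + (1500.0/2)×0.17×£111.50 = £6,676,814.05.
Lowest total cost among the candidates is at Q = 1500.0.

TC* ≈ £6,676,814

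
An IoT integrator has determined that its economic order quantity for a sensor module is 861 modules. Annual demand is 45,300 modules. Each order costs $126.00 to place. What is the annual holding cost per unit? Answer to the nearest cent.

H ≈ $15.40

Squaring Q* = √(2DS/H) gives Q*² = 2DS/H.
From Q* = √(2DS/H): H = 2DS / Q*² = 2 × 45,300 × 126 / 861² = 15.3990.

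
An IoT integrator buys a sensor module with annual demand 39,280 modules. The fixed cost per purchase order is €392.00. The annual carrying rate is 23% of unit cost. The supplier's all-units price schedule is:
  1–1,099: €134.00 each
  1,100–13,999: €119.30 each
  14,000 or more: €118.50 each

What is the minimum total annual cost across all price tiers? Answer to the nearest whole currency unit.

TC* ≈ €4,715,193

Holding cost per unit per year at price C is H = 0.23·C.
Evaluate total cost at each tier's feasible EOQ or, if the EOQ is below the tier, at the tier's minimum quantity.
EOQ at €134.00 = 999.6 (feasible in tier 1): TC = 39,280×€134.00 + (39,280/999.6)×392 + (999.6/2)×0.23×€134.00 = €5,294,327.76.
EOQ at €119.30 = 1059.4 < 1100, so use break Q=1100: TC = 39,280×€119.30 + (39,280/1100.0)×392 + (1100.0/2)×0.23×€119.30 = €4,715,193.41.
EOQ at €118.50 = 1063.0 < 14000, so use break Q=14000: TC = 39,280×€118.50 + (39,280/14000.0)×392 + (14000.0/2)×0.23×€118.50 = €4,846,564.84.
Lowest total cost among the candidates is at Q = 1100.0.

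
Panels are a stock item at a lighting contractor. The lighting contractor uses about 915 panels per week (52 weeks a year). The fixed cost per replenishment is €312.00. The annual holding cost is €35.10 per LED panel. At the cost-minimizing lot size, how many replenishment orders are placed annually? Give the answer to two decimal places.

Annual demand D = 915 × 52 = 47,580.
Q* = √(2DS/H) = √(2 × 47,580 × 312 / 35.1) ≈ 919.71.
Orders per year = D / Q* = 47,580 / 919.71 ≈ 51.734.

N ≈ 51.73 orders per year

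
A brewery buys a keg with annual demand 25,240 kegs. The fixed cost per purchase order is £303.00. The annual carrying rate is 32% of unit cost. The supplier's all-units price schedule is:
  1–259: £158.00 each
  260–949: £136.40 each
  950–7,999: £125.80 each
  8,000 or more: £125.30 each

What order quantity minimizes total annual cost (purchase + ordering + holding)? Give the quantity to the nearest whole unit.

Holding cost per unit per year at price C is H = 0.32·C.
Candidates are each tier's EOQ (if it falls in that tier) and each price-break quantity.
Tier 1 (£158.00): EOQ = 550.0 exceeds tier's upper bound 259, so this tier is dominated.
EOQ at £136.40 = 592.0 (feasible in tier 2): TC = 25,240×£136.40 + (25,240/592.0)×303 + (592.0/2)×0.32×£136.40 = £3,468,574.25.
EOQ at £125.80 = 616.4 < 950, so use break Q=950: TC = 25,240×£125.80 + (25,240/950.0)×303 + (950.0/2)×0.32×£125.80 = £3,202,363.83.
EOQ at £125.30 = 617.6 < 8000, so use break Q=8000: TC = 25,240×£125.30 + (25,240/8000.0)×303 + (8000.0/2)×0.32×£125.30 = £3,323,911.96.
Lowest total cost is £3,202,363.83 at Q = 950.0.

Q* ≈ 950 kegs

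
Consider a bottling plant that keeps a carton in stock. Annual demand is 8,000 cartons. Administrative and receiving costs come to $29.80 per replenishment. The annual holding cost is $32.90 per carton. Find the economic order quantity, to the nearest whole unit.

EOQ = √(2DS / H) = √(2 × 8,000 × 29.8 / 32.9).
= √(476,800 / 32.9) = √14,492.4012 ≈ 120.384.

Q* ≈ 120 cartons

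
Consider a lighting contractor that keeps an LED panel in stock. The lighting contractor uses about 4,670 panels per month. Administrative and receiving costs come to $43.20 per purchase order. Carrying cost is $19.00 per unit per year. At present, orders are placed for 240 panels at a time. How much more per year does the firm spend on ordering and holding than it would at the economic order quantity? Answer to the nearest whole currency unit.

Extra cost ≈ $2,776 per year

Annual demand D = 4,670 × 12 = 56,040.
EOQ = √(2DS/H) = √(2 × 56,040 × 43.2 / 19) ≈ 504.81.
Cost at Q* = (D/Q*)S + (Q*/2)H = √(2DSH) ≈ $9,591.42.
Cost at Q = 240: (56,040/240)×43.2 + (240/2)×19 = $10,087.20 + $2,280.00 = $12,367.20.
Excess = $12,367.20 − $9,591.42 = $2,775.78.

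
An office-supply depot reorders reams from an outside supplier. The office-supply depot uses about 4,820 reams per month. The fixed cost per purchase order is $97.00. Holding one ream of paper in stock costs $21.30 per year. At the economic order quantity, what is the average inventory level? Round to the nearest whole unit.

Average inventory ≈ 363 reams

Annual demand D = 4,820 × 12 = 57,840.
Q* = √(2DS/H) = √(2 × 57,840 × 97 / 21.3) ≈ 725.81.
Average inventory = Q*/2 ≈ 725.81 / 2 = 362.907.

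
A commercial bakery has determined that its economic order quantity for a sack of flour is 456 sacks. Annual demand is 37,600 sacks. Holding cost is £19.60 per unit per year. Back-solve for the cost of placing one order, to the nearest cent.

S ≈ £54.20

Invert the EOQ relation Q*² = 2DS/H.
From Q* = √(2DS/H): S = Q*²H / (2D) = 456² × 19.6 / (2 × 37,600) = 54.1961.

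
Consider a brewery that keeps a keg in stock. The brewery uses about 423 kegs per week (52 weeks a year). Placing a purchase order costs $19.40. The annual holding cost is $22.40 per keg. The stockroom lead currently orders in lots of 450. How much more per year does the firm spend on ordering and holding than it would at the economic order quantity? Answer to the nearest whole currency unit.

Extra cost ≈ $1,616 per year

Annual demand D = 423 × 52 = 21,996.
EOQ = √(2DS/H) = √(2 × 21,996 × 19.4 / 22.4) ≈ 195.19.
Cost at Q* = (D/Q*)S + (Q*/2)H = √(2DSH) ≈ $4,372.32.
Cost at Q = 450: (21,996/450)×19.4 + (450/2)×22.4 = $948.27 + $5,040.00 = $5,988.27.
Excess = $5,988.27 − $4,372.32 = $1,615.95.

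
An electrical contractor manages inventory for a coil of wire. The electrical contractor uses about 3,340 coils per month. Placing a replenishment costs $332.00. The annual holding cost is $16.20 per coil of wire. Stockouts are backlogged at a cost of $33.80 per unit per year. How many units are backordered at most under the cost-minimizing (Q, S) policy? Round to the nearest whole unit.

S* ≈ 505 coils

Annual demand D = 3,340 × 12 = 40,080.
With planned backorders, Q* = √(2DS/H) · √((H+B)/B).
√(2DS/H) = √(2 × 40,080 × 332 / 16.2) = 1281.712.
√((H+B)/B) = √((16.2+33.8)/33.8) = 1.2163.
Q* ≈ 1558.896.
S* = Q* · H/(H+B) = 1558.896 × 16.2/50 ≈ 505.082.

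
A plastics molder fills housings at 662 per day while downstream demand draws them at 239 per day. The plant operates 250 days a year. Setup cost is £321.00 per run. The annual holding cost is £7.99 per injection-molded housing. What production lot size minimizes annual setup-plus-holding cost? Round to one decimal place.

Annual demand D = 239 × 250 = 59,750.
Production build-up factor (1 − d/p) = 1 − 239/662 = 0.6390.
Q* = √(2DS / (H(1 − d/p))) = √(2 × 59,750 × 321 / (7.99 × 0.6390)).
= √(38,359,500 / 5.1054) ≈ 2741.081.

Q* ≈ 2,741.1 housings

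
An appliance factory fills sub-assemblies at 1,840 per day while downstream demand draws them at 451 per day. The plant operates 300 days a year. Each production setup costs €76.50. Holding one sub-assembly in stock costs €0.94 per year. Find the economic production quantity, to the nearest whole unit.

Annual demand D = 451 × 300 = 135,300.
Production build-up factor (1 − d/p) = 1 − 451/1,840 = 0.7549.
Q* = √(2DS / (H(1 − d/p))) = √(2 × 135,300 × 76.5 / (0.94 × 0.7549)).
= √(20,700,900 / 0.7096) ≈ 5401.178.

Q* ≈ 5,401 sub-assemblies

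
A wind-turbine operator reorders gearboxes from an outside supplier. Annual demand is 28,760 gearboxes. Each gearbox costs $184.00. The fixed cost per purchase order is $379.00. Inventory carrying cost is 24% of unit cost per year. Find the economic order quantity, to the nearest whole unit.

Holding cost H = 0.24 × $184.00 = $44.1600 per unit per year.
EOQ = √(2DS / H) = √(2 × 28,760 × 379 / 44.16).
= √(21,800,080 / 44.16) = √493,661.2319 ≈ 702.610.

Q* ≈ 703 gearboxes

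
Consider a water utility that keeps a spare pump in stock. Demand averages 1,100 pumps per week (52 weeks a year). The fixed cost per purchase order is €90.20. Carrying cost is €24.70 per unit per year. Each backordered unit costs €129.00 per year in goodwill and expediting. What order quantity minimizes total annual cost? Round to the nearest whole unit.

Annual demand D = 1,100 × 52 = 57,200.
With planned backorders, Q* = √(2DS/H) · √((H+B)/B).
√(2DS/H) = √(2 × 57,200 × 90.2 / 24.7) = 646.350.
√((H+B)/B) = √((24.7+129)/129) = 1.0915.
Q* ≈ 705.521.

Q* ≈ 706 pumps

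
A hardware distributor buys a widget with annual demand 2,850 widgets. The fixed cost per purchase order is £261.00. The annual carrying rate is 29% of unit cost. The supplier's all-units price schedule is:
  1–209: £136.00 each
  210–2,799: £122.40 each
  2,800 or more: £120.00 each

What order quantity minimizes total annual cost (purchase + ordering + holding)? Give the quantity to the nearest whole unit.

Holding cost per unit per year at price C is H = 0.29·C.
Candidates are each tier's EOQ (if it falls in that tier) and each price-break quantity.
EOQ at £136.00 = 194.2 (feasible in tier 1): TC = 2,850×£136.00 + (2,850/194.2)×261 + (194.2/2)×0.29×£136.00 = £395,259.95.
EOQ at £122.40 = 204.7 < 210, so use break Q=210: TC = 2,850×£122.40 + (2,850/210.0)×261 + (210.0/2)×0.29×£122.40 = £356,109.22.
EOQ at £120.00 = 206.8 < 2800, so use break Q=2800: TC = 2,850×£120.00 + (2,850/2800.0)×261 + (2800.0/2)×0.29×£120.00 = £390,985.66.
Lowest total cost is £356,109.22 at Q = 210.0.

Q* ≈ 210 widgets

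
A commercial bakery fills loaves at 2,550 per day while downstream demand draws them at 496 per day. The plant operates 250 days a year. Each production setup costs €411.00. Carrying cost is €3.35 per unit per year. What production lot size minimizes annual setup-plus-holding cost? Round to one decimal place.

Annual demand D = 496 × 250 = 124,000.
Production build-up factor (1 − d/p) = 1 − 496/2,550 = 0.8055.
Q* = √(2DS / (H(1 − d/p))) = √(2 × 124,000 × 411 / (3.35 × 0.8055)).
= √(101,928,000 / 2.6984) ≈ 6146.024.

Q* ≈ 6,146.0 loaves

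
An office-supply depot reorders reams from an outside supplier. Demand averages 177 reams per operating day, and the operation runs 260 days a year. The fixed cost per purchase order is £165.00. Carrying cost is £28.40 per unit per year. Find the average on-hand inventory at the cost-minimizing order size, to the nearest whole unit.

Annual demand D = 177 × 260 = 46,020.
The optimal lot size = √(2DS/H) = √(2 × 46,020 × 165 / 28.4) ≈ 731.26.
Average inventory = Q*/2 ≈ 731.26 / 2 = 365.629.

Average inventory ≈ 366 reams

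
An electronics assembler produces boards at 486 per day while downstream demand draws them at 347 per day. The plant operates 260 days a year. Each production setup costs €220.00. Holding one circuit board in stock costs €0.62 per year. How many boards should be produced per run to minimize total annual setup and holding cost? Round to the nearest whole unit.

Q* ≈ 14,962 boards

Annual demand D = 347 × 260 = 90,220.
Production build-up factor (1 − d/p) = 1 − 347/486 = 0.2860.
Q* = √(2DS / (H(1 − d/p))) = √(2 × 90,220 × 220 / (0.62 × 0.2860)).
= √(39,696,800 / 0.1773) ≈ 14962.103.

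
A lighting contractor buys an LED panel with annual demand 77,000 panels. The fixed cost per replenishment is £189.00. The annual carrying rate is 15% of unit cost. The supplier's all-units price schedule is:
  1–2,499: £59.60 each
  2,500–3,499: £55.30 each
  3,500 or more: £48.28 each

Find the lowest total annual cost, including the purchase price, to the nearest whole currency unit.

Holding cost per unit per year at price C is H = 0.15·C.
Evaluate total cost at each tier's feasible EOQ or, if the EOQ is below the tier, at the tier's minimum quantity.
EOQ at £59.60 = 1804.4 (feasible in tier 1): TC = 77,000×£59.60 + (77,000/1804.4)×189 + (1804.4/2)×0.15×£59.60 = £4,605,330.95.
EOQ at £55.30 = 1873.2 < 2500, so use break Q=2500: TC = 77,000×£55.30 + (77,000/2500.0)×189 + (2500.0/2)×0.15×£55.30 = £4,274,289.95.
EOQ at £48.28 = 2004.8 < 3500, so use break Q=3500: TC = 77,000×£48.28 + (77,000/3500.0)×189 + (3500.0/2)×0.15×£48.28 = £3,734,391.50.
Lowest total cost among the candidates is at Q = 3500.0.

TC* ≈ £3,734,392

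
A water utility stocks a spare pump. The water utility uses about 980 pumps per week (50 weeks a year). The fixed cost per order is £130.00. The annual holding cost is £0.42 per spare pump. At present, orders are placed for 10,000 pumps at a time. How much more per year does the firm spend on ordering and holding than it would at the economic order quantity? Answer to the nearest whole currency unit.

Extra cost ≈ £424 per year

Annual demand D = 980 × 50 = 49,000.
EOQ = √(2DS/H) = √(2 × 49,000 × 130 / 0.42) ≈ 5507.57.
Cost at Q* = (D/Q*)S + (Q*/2)H = √(2DSH) ≈ £2,313.18.
Cost at Q = 10,000: (49,000/10,000)×130 + (10,000/2)×0.42 = £637.00 + £2,100.00 = £2,737.00.
Excess = £2,737.00 − £2,313.18 = £423.82.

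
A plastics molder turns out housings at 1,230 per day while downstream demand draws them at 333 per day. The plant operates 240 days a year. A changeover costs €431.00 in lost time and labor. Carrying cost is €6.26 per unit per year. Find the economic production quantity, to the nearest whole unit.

Annual demand D = 333 × 240 = 79,920.
Production build-up factor (1 − d/p) = 1 − 333/1,230 = 0.7293.
Q* = √(2DS / (H(1 − d/p))) = √(2 × 79,920 × 431 / (6.26 × 0.7293)).
= √(68,891,040 / 4.5652) ≈ 3884.638.

Q* ≈ 3,885 housings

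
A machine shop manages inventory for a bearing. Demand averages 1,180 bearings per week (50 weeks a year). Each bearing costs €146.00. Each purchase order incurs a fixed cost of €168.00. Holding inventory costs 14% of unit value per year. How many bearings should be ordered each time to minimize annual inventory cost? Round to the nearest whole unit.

Q* ≈ 985 bearings

Annual demand D = 1,180 × 50 = 59,000.
Holding cost H = 0.14 × €146.00 = €20.4400 per unit per year.
EOQ = √(2DS / H) = √(2 × 59,000 × 168 / 20.44).
= √(19,824,000 / 20.44) = √969,863.0137 ≈ 984.816.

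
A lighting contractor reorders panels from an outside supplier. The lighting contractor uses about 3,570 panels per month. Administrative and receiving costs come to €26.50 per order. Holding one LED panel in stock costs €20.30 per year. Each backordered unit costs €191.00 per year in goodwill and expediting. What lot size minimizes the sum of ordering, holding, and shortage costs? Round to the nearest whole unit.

Annual demand D = 3,570 × 12 = 42,840.
With planned backorders, Q* = √(2DS/H) · √((H+B)/B).
√(2DS/H) = √(2 × 42,840 × 26.5 / 20.3) = 334.437.
√((H+B)/B) = √((20.3+191)/191) = 1.0518.
Q* ≈ 351.761.

Q* ≈ 352 panels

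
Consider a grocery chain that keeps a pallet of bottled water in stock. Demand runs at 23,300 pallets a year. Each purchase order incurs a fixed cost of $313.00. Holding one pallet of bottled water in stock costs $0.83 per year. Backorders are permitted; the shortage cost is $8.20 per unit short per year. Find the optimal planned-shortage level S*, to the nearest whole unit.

With planned backorders, Q* = √(2DS/H) · √((H+B)/B).
√(2DS/H) = √(2 × 23,300 × 313 / 0.83) = 4192.046.
√((H+B)/B) = √((0.83+8.2)/8.2) = 1.0494.
Q* ≈ 4399.092.
S* = Q* · H/(H+B) = 4399.092 × 0.83/9.03 ≈ 404.346.

S* ≈ 404 pallets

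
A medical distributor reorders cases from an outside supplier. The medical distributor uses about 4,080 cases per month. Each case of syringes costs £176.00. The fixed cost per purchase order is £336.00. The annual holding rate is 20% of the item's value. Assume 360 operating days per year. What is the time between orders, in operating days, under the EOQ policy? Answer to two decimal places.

T ≈ 7.11 days

Annual demand D = 4,080 × 12 = 48,960.
Holding cost H = 0.20 × £176.00 = £35.2000 per unit per year.
Q* = √(2DS/H) = √(2 × 48,960 × 336 / 35.2) ≈ 966.79.
Cycle time = Q*/D × 360 = 966.79 / 48,960 × 360 ≈ 7.109 days.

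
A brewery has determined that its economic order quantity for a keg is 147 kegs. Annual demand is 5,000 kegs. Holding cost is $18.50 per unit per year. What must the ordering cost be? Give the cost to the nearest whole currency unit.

Invert the EOQ relation Q*² = 2DS/H.
From Q* = √(2DS/H): S = Q*²H / (2D) = 147² × 18.5 / (2 × 5,000) = 39.9766.

S ≈ $40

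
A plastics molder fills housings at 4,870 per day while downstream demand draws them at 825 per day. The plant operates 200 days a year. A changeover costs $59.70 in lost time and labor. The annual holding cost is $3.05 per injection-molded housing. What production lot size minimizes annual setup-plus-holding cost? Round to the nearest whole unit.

Q* ≈ 2,789 housings

Annual demand D = 825 × 200 = 165,000.
Production build-up factor (1 − d/p) = 1 − 825/4,870 = 0.8306.
Q* = √(2DS / (H(1 − d/p))) = √(2 × 165,000 × 59.7 / (3.05 × 0.8306)).
= √(19,701,000 / 2.5333) ≈ 2788.685.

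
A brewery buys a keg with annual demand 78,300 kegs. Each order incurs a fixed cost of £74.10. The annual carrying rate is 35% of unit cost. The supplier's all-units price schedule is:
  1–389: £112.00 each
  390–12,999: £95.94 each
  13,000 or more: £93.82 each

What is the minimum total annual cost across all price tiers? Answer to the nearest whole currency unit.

Holding cost per unit per year at price C is H = 0.35·C.
For each price level, check whether its EOQ is feasible; otherwise the best quantity at that price is the breakpoint.
Tier 1 (£112.00): EOQ = 544.1 exceeds tier's upper bound 389, so this tier is dominated.
EOQ at £95.94 = 587.9 (feasible in tier 2): TC = 78,300×£95.94 + (78,300/587.9)×74.1 + (587.9/2)×0.35×£95.94 = £7,531,841.62.
EOQ at £93.82 = 594.5 < 13000, so use break Q=13000: TC = 78,300×£93.82 + (78,300/13000.0)×74.1 + (13000.0/2)×0.35×£93.82 = £7,559,992.81.
Lowest total cost among the candidates is at Q = 587.9.

TC* ≈ £7,531,842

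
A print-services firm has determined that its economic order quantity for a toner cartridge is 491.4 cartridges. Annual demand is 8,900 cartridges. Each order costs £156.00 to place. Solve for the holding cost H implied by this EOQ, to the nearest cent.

Squaring Q* = √(2DS/H) gives Q*² = 2DS/H.
From Q* = √(2DS/H): H = 2DS / Q*² = 2 × 8,900 × 156 / 491.4² = 11.4994.

H ≈ £11.50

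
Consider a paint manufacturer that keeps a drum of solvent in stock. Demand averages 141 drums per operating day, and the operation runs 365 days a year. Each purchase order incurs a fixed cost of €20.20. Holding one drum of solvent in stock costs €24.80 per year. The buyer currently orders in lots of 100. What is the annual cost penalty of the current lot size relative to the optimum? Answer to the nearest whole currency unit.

Annual demand D = 141 × 365 = 51,465.
EOQ = √(2DS/H) = √(2 × 51,465 × 20.2 / 24.8) ≈ 289.55.
Cost at Q* = (D/Q*)S + (Q*/2)H = √(2DSH) ≈ €7,180.79.
Cost at Q = 100: (51,465/100)×20.2 + (100/2)×24.8 = €10,395.93 + €1,240.00 = €11,635.93.
Excess = €11,635.93 − €7,180.79 = €4,455.14.

Extra cost ≈ €4,455 per year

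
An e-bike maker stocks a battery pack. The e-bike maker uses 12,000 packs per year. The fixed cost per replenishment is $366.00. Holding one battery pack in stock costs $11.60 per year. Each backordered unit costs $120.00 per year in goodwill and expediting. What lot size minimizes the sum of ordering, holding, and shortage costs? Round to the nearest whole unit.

With planned backorders, Q* = √(2DS/H) · √((H+B)/B).
√(2DS/H) = √(2 × 12,000 × 366 / 11.6) = 870.196.
√((H+B)/B) = √((11.6+120)/120) = 1.0472.
Q* ≈ 911.286.

Q* ≈ 911 packs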